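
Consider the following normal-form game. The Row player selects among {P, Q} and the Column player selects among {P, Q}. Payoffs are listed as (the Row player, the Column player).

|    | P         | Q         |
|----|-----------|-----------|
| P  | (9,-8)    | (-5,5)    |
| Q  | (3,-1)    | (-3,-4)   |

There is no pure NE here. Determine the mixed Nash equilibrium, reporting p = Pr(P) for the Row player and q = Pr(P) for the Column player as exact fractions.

In a mixed NE each player is indifferent between their pure strategies, so the opponent's mix sets the indifference.
The Column player indifferent between P and Q: p·(-8) + (1−p)·(-1) = p·5 + (1−p)·(-4) ⟹ (-1) + (-7)p = (-4) + 9p ⟹ p = 3/16.
The Row player indifferent between P and Q: q·9 + (1−q)·(-5) = q·3 + (1−q)·(-3) ⟹ (-5) + 14q = (-3) + 6q ⟹ q = 1/4.

p = 3/16, q = 1/4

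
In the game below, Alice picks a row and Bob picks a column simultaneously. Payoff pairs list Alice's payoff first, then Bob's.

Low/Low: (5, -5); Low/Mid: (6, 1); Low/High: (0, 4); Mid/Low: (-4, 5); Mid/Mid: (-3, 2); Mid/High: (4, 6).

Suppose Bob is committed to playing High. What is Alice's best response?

With Bob fixed at High, Alice's payoffs are: Low → 0, Mid → 4.
The maximum is 4, achieved by Mid.

Mid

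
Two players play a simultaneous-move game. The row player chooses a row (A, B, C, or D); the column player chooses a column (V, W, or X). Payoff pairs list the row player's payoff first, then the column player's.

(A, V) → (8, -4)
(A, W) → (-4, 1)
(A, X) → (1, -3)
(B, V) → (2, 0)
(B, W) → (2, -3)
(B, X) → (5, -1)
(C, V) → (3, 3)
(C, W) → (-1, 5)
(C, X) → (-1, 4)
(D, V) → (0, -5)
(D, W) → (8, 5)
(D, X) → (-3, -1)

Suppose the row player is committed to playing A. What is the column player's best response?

With the row player fixed at A, the column player's payoffs are: V → -4, W → 1, X → -3.
The maximum is 1, achieved by W.

W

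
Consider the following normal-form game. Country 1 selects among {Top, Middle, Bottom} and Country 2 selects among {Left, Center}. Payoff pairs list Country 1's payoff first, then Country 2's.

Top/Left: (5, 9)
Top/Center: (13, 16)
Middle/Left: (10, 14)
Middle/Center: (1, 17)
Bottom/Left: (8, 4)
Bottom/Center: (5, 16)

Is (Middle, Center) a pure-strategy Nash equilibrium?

Holding Country 2 at Center: Country 1 gets 1 from Middle but could get 13 by switching to Top. Country 1 has a profitable deviation.

No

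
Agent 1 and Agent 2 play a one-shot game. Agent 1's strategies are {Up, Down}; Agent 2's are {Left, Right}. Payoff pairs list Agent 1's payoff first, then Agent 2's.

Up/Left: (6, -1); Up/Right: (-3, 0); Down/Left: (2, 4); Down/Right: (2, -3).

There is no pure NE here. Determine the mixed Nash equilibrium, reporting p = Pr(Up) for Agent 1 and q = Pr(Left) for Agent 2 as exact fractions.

p = 7/8, q = 5/9

Each player's mixing probability is pinned down by making the *other* player indifferent.
Agent 2 indifferent between Left and Right: p·(-1) + (1−p)·4 = p·0 + (1−p)·(-3) ⟹ 4 + (-5)p = (-3) + 3p ⟹ p = 7/8.
Agent 1 indifferent between Up and Down: q·6 + (1−q)·(-3) = q·2 + (1−q)·2 ⟹ (-3) + 9q = 2 + 0q ⟹ q = 5/9.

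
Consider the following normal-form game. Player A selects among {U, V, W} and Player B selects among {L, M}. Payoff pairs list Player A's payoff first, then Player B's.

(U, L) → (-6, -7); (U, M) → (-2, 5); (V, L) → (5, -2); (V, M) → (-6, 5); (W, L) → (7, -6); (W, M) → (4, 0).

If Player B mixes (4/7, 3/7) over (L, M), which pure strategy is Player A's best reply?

Player A's best reply maximizes expected payoff against the mix.
U: (4/7)·(-6) + (3/7)·(-2) = -30/7
V: (4/7)·5 + (3/7)·(-6) = 2/7
W: (4/7)·7 + (3/7)·4 = 40/7
Highest expected payoff is 40/7, from W.

W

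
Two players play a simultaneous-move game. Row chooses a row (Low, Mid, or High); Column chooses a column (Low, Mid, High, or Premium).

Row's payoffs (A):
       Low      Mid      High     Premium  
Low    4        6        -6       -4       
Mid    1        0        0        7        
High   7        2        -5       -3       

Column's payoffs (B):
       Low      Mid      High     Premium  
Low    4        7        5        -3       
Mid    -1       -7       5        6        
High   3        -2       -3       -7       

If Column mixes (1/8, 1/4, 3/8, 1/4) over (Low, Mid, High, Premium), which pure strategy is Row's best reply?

Row's best reply maximizes expected payoff against the mix.
Low: (1/8)·4 + (1/4)·6 + (3/8)·(-6) + (1/4)·(-4) = -5/4
Mid: (1/8)·1 + (1/4)·0 + (3/8)·0 + (1/4)·7 = 15/8
High: (1/8)·7 + (1/4)·2 + (3/8)·(-5) + (1/4)·(-3) = -5/4
Highest expected payoff is 15/8, from Mid.

Mid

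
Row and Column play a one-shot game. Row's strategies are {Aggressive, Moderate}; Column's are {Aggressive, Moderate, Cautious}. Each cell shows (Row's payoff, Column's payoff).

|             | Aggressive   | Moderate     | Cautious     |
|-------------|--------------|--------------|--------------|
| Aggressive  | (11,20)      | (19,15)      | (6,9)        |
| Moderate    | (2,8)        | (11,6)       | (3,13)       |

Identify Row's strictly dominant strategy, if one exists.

A strategy is strictly dominant if it gives Row a strictly higher payoff than every other strategy, against every choice by the opponent.
Aggressive strictly dominates: vs Aggressive: 11 > 2; vs Moderate: 19 > 11; vs Cautious: 6 > 3.

Aggressive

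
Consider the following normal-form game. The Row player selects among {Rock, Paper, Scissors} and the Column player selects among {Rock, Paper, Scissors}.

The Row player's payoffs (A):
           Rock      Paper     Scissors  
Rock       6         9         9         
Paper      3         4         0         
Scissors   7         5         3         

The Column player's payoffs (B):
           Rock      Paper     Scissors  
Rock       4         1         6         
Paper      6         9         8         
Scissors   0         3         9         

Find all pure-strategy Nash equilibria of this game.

Find each player's best response to every opponent strategy; NE are the intersections.
The Row player's best responses — vs Rock: Scissors (payoff 7); vs Paper: Rock (payoff 9); vs Scissors: Rock (payoff 9).
The Column player's best responses — vs Rock: Scissors (payoff 6); vs Paper: Paper (payoff 9); vs Scissors: Scissors (payoff 9).
The only mutual best response is (Rock, Scissors); neither player gains by switching there.

(Rock, Scissors)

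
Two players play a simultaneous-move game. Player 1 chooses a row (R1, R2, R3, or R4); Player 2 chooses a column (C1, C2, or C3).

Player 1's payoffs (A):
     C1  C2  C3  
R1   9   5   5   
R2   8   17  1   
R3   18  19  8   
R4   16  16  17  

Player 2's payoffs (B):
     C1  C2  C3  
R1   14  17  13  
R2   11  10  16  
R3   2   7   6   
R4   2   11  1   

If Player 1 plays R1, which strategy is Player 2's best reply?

C2

With Player 1 fixed at R1, Player 2's payoffs are: C1 → 14, C2 → 17, C3 → 13.
The maximum is 17, achieved by C2.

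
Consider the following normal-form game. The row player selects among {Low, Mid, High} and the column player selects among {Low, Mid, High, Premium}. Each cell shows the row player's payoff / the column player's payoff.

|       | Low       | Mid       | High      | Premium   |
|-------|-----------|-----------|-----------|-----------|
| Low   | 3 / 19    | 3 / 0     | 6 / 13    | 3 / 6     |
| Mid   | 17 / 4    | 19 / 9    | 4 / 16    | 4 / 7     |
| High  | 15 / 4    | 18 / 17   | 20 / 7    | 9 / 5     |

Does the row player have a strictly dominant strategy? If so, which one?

None

Check whether one of the row player's strategies beats all alternatives regardless of what the opponent does.
Low is not dominant: against Low, Mid gives 17 > 3.
Mid is not dominant: against High, Low gives 6 > 4.
High is not dominant: against Low, Mid gives 17 > 15.
No single strategy is best against every opponent action.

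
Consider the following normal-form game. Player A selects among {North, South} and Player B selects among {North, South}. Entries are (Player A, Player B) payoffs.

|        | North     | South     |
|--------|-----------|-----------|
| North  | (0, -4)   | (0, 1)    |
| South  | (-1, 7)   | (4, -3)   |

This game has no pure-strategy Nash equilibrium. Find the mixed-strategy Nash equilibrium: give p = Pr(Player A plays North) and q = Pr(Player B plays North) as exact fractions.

In a mixed NE each player is indifferent between their pure strategies, so the opponent's mix sets the indifference.
Player B indifferent between North and South: p·(-4) + (1−p)·7 = p·1 + (1−p)·(-3) ⟹ 7 + (-11)p = (-3) + 4p ⟹ p = 2/3.
Player A indifferent between North and South: q·0 + (1−q)·0 = q·(-1) + (1−q)·4 ⟹ 0 + 0q = 4 + (-5)q ⟹ q = 4/5.

p = 2/3, q = 4/5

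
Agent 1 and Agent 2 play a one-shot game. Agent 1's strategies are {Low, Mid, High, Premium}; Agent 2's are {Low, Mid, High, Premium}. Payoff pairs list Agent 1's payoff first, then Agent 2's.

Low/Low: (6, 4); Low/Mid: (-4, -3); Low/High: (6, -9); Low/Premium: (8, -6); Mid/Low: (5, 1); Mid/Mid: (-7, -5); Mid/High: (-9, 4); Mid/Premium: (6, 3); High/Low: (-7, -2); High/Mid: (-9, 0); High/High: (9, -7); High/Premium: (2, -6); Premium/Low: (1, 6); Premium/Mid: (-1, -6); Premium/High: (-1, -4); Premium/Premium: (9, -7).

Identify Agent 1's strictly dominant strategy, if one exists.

Check whether one of Agent 1's strategies beats all alternatives regardless of what the opponent does.
Low is not dominant: against Mid, Premium gives -1 > -4.
Mid is not dominant: against Low, Low gives 6 > 5.
High is not dominant: against Low, Low gives 6 > -7.
Premium is not dominant: against Low, Low gives 6 > 1.
No single strategy is best against every opponent action.

None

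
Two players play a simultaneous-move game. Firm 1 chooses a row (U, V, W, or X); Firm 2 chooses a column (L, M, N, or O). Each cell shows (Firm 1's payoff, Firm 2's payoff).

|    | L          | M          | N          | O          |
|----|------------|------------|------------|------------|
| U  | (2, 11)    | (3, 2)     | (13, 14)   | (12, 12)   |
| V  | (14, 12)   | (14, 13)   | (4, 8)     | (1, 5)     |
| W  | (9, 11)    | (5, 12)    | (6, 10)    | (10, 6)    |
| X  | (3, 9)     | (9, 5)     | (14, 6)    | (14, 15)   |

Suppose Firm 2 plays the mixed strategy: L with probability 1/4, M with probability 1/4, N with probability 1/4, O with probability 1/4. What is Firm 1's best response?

X

Compute Firm 1's expected payoff from each pure strategy against the given mix.
U: (1/4)·2 + (1/4)·3 + (1/4)·13 + (1/4)·12 = 15/2
V: (1/4)·14 + (1/4)·14 + (1/4)·4 + (1/4)·1 = 33/4
W: (1/4)·9 + (1/4)·5 + (1/4)·6 + (1/4)·10 = 15/2
X: (1/4)·3 + (1/4)·9 + (1/4)·14 + (1/4)·14 = 10
Highest expected payoff is 10, from X.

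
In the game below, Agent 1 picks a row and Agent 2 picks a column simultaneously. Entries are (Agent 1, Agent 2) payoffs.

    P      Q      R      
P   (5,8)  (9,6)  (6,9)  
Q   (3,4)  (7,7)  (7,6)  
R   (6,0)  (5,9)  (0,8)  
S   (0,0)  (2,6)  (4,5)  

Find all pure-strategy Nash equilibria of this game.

A profile is a Nash equilibrium when each player is best-responding to the other.
Agent 1's best responses — vs P: R (payoff 6); vs Q: P (payoff 9); vs R: Q (payoff 7).
Agent 2's best responses — vs P: R (payoff 9); vs Q: Q (payoff 7); vs R: Q (payoff 9); vs S: Q (payoff 6).
No cell has both players best-responding. For instance, Agent 1's best reply to R is Q, but against Q Agent 2 prefers Q over R.

No pure-strategy Nash equilibrium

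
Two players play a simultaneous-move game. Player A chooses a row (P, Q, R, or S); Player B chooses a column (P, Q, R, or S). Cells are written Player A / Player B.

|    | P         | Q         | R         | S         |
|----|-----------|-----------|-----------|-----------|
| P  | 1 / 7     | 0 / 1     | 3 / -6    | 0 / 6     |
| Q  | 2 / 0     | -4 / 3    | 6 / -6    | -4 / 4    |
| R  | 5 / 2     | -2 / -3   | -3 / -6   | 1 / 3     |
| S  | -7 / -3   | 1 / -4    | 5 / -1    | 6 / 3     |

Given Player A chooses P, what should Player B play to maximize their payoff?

P

With Player A fixed at P, Player B's payoffs are: P → 7, Q → 1, R → -6, S → 6.
The maximum is 7, achieved by P.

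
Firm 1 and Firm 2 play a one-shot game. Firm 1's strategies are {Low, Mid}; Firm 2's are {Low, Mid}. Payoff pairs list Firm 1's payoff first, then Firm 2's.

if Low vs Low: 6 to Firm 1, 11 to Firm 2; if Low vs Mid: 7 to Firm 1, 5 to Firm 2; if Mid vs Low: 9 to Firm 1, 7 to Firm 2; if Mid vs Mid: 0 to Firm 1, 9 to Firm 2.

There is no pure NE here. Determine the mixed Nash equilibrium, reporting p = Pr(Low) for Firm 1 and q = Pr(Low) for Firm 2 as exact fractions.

p = 1/4, q = 7/10

Each player's mixing probability is pinned down by making the *other* player indifferent.
Firm 2 indifferent between Low and Mid: p·11 + (1−p)·7 = p·5 + (1−p)·9 ⟹ 7 + 4p = 9 + (-4)p ⟹ p = 1/4.
Firm 1 indifferent between Low and Mid: q·6 + (1−q)·7 = q·9 + (1−q)·0 ⟹ 7 + (-1)q = 0 + 9q ⟹ q = 7/10.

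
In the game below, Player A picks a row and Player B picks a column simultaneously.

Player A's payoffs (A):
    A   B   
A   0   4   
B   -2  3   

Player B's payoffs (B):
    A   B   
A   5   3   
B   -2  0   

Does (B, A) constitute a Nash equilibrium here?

No

Holding Player B at A: Player A gets -2 from B but could get 0 by switching to A. Player A has a profitable deviation.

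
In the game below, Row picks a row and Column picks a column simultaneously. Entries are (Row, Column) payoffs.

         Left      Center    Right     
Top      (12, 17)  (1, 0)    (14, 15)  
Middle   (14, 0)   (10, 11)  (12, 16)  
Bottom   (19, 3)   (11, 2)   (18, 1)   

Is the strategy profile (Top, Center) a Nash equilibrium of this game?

No

Holding Column at Center: Row gets 1 from Top but could get 11 by switching to Bottom. Row has a profitable deviation.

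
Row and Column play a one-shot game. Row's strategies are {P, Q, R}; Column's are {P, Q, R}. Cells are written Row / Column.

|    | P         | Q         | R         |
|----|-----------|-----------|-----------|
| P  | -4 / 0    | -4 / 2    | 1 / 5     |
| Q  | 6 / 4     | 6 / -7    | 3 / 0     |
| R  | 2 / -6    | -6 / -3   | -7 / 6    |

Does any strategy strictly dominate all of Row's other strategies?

A strategy is strictly dominant if it gives Row a strictly higher payoff than every other strategy, against every choice by the opponent.
Q strictly dominates: vs P: 6 > each of {-4, 2}; vs Q: 6 > each of {-4, -6}; vs R: 3 > each of {1, -7}.

Q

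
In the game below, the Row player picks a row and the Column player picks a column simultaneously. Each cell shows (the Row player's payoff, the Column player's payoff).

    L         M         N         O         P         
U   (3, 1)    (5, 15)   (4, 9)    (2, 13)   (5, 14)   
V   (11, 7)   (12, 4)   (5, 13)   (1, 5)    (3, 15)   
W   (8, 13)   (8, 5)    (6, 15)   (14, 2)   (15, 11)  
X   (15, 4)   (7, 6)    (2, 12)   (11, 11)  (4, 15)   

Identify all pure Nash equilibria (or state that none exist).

(W, N)

A profile is a Nash equilibrium when each player is best-responding to the other.
The Row player's best responses — vs L: X (payoff 15); vs M: V (payoff 12); vs N: W (payoff 6); vs O: W (payoff 14); vs P: W (payoff 15).
The Column player's best responses — vs U: M (payoff 15); vs V: P (payoff 15); vs W: N (payoff 15); vs X: P (payoff 15).
The only mutual best response is (W, N); neither player gains by switching there.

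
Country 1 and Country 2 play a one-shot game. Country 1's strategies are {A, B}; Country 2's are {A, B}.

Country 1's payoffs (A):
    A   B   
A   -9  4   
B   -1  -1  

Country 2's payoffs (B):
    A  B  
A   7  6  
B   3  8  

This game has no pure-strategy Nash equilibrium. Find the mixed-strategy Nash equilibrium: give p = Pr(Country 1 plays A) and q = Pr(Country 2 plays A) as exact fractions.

Each player's mixing probability is pinned down by making the *other* player indifferent.
Country 2 indifferent between A and B: p·7 + (1−p)·3 = p·6 + (1−p)·8 ⟹ 3 + 4p = 8 + (-2)p ⟹ p = 5/6.
Country 1 indifferent between A and B: q·(-9) + (1−q)·4 = q·(-1) + (1−q)·(-1) ⟹ 4 + (-13)q = (-1) + 0q ⟹ q = 5/13.

p = 5/6, q = 5/13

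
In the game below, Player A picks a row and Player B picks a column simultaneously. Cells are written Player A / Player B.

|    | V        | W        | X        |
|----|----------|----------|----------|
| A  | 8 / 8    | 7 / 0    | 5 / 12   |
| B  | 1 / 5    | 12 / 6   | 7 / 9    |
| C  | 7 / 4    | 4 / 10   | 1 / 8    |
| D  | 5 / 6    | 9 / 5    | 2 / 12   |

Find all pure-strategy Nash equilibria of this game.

(B, X)

Find each player's best response to every opponent strategy; NE are the intersections.
Player A's best responses — vs V: A (payoff 8); vs W: B (payoff 12); vs X: B (payoff 7).
Player B's best responses — vs A: X (payoff 12); vs B: X (payoff 9); vs C: W (payoff 10); vs D: X (payoff 12).
The only mutual best response is (B, X); neither player gains by switching there.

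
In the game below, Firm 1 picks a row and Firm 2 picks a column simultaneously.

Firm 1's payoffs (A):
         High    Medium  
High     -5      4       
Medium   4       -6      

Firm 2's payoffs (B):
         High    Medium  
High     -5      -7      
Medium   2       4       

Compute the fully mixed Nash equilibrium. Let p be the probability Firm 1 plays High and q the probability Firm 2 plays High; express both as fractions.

Each player's mixing probability is pinned down by making the *other* player indifferent.
Firm 2 indifferent between High and Medium: p·(-5) + (1−p)·2 = p·(-7) + (1−p)·4 ⟹ 2 + (-7)p = 4 + (-11)p ⟹ p = 1/2.
Firm 1 indifferent between High and Medium: q·(-5) + (1−q)·4 = q·4 + (1−q)·(-6) ⟹ 4 + (-9)q = (-6) + 10q ⟹ q = 10/19.

p = 1/2, q = 10/19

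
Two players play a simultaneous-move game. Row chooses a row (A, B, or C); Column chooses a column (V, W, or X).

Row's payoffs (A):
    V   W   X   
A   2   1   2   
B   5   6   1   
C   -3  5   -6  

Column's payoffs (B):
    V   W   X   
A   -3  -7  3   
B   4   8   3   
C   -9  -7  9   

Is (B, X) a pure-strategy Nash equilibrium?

No

Holding Column at X: Row gets 1 from B but could get 2 by switching to A. Row has a profitable deviation.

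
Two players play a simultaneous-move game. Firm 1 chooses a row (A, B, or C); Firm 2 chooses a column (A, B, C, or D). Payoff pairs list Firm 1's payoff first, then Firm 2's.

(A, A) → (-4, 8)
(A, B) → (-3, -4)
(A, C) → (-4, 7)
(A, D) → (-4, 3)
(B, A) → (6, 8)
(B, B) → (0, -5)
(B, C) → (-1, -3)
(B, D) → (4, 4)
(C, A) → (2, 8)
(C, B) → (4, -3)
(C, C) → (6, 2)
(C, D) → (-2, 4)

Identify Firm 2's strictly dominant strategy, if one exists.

A strategy is strictly dominant if it gives Firm 2 a strictly higher payoff than every other strategy, against every choice by the opponent.
A strictly dominates: vs A: 8 > each of {-4, 7, 3}; vs B: 8 > each of {-5, -3, 4}; vs C: 8 > each of {-3, 2, 4}.

A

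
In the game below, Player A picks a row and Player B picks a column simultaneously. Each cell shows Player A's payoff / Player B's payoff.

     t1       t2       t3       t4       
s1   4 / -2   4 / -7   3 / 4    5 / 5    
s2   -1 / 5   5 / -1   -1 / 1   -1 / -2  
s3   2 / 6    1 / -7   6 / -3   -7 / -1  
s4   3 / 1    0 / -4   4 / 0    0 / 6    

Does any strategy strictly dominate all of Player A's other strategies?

No strictly dominant strategy

A strategy is strictly dominant if it gives Player A a strictly higher payoff than every other strategy, against every choice by the opponent.
s1 is not dominant: against t2, s2 gives 5 > 4.
s2 is not dominant: against t1, s1 gives 4 > -1.
s3 is not dominant: against t1, s1 gives 4 > 2.
s4 is not dominant: against t1, s1 gives 4 > 3.
No single strategy is best against every opponent action.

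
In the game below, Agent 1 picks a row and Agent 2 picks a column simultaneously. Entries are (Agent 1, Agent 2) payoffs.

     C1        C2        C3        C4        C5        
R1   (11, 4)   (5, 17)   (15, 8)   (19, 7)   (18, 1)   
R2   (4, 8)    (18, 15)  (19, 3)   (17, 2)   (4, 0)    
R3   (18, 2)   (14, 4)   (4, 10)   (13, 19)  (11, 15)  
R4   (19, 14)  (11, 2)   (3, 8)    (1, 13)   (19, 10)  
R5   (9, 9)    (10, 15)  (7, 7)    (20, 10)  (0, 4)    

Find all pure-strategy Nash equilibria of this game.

(R2, C2) and (R4, C1)

Find each player's best response to every opponent strategy; NE are the intersections.
Agent 1's best responses — vs C1: R4 (payoff 19); vs C2: R2 (payoff 18); vs C3: R2 (payoff 19); vs C4: R5 (payoff 20); vs C5: R4 (payoff 19).
Agent 2's best responses — vs R1: C2 (payoff 17); vs R2: C2 (payoff 15); vs R3: C4 (payoff 19); vs R4: C1 (payoff 14); vs R5: C2 (payoff 15).
Mutual best responses occur at (R2, C2) and (R4, C1); at each, neither player gains by switching.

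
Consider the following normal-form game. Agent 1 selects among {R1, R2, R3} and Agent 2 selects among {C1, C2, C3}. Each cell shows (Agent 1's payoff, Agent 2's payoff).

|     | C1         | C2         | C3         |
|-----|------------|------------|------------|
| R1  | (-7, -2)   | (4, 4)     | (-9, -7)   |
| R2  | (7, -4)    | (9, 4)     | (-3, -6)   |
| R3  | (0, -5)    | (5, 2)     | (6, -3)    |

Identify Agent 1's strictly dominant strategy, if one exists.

A strategy is strictly dominant if it gives Agent 1 a strictly higher payoff than every other strategy, against every choice by the opponent.
R1 is not dominant: against C1, R2 gives 7 > -7.
R2 is not dominant: against C3, R3 gives 6 > -3.
R3 is not dominant: against C1, R2 gives 7 > 0.
No single strategy is best against every opponent action.

None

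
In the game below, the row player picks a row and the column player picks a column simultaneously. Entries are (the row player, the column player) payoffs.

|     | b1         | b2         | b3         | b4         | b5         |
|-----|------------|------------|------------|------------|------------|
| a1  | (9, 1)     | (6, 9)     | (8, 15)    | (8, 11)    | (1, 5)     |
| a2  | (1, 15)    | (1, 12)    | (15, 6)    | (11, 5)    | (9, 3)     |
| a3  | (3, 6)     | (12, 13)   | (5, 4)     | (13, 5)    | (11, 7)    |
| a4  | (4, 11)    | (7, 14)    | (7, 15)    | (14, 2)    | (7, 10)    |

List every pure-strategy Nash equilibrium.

Find each player's best response to every opponent strategy; NE are the intersections.
The row player's best responses — vs b1: a1 (payoff 9); vs b2: a3 (payoff 12); vs b3: a2 (payoff 15); vs b4: a4 (payoff 14); vs b5: a3 (payoff 11).
The column player's best responses — vs a1: b3 (payoff 15); vs a2: b1 (payoff 15); vs a3: b2 (payoff 13); vs a4: b3 (payoff 15).
The only mutual best response is (a3, b2); neither player gains by switching there.

(a3, b2)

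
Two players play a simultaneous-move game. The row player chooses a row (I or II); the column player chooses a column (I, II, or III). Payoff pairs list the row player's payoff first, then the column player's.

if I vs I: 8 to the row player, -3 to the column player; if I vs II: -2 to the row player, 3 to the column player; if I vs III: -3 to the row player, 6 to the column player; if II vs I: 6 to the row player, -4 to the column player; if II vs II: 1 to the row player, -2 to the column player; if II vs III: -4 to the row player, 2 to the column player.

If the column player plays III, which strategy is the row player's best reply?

With the column player fixed at III, the row player's payoffs are: I → -3, II → -4.
The maximum is -3, achieved by I.

I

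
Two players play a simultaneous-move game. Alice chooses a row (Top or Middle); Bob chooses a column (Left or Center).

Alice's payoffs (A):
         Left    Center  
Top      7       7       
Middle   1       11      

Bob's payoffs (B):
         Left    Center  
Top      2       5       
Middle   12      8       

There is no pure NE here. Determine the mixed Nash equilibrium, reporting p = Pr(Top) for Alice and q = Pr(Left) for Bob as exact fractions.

p = 4/7, q = 2/5

Each player's mixing probability is pinned down by making the *other* player indifferent.
Bob indifferent between Left and Center: p·2 + (1−p)·12 = p·5 + (1−p)·8 ⟹ 12 + (-10)p = 8 + (-3)p ⟹ p = 4/7.
Alice indifferent between Top and Middle: q·7 + (1−q)·7 = q·1 + (1−q)·11 ⟹ 7 + 0q = 11 + (-10)q ⟹ q = 2/5.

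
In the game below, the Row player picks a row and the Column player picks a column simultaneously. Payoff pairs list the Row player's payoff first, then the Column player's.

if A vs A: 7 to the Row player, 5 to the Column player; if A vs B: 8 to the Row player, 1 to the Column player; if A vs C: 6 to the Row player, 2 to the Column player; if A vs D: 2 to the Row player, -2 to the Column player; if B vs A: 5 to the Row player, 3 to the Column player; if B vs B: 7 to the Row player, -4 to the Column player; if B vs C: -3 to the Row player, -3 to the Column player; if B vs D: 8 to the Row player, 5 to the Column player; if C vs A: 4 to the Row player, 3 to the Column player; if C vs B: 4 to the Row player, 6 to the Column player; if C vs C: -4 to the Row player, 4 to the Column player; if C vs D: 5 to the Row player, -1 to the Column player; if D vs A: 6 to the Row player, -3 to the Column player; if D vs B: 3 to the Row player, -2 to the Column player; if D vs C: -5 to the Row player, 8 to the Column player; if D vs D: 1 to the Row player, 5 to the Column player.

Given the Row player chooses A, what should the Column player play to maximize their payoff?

A

With the Row player fixed at A, the Column player's payoffs are: A → 5, B → 1, C → 2, D → -2.
The maximum is 5, achieved by A.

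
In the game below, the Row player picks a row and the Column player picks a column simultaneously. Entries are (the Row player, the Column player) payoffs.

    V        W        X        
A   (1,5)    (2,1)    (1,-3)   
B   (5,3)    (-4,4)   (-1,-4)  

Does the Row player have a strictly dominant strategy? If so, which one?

None

Check whether one of the Row player's strategies beats all alternatives regardless of what the opponent does.
A is not dominant: against V, B gives 5 > 1.
B is not dominant: against W, A gives 2 > -4.
No single strategy is best against every opponent action.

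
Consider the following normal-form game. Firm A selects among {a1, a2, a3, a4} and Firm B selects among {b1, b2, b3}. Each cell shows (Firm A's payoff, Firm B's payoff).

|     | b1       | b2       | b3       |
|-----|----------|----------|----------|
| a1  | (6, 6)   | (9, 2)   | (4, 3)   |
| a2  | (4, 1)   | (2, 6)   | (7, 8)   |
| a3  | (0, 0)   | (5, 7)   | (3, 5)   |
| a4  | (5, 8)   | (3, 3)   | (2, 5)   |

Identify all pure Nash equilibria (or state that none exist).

Find each player's best response to every opponent strategy; NE are the intersections.
Firm A's best responses — vs b1: a1 (payoff 6); vs b2: a1 (payoff 9); vs b3: a2 (payoff 7).
Firm B's best responses — vs a1: b1 (payoff 6); vs a2: b3 (payoff 8); vs a3: b2 (payoff 7); vs a4: b1 (payoff 8).
Mutual best responses occur at (a1, b1) and (a2, b3); at each, neither player gains by switching.

(a1, b1) and (a2, b3)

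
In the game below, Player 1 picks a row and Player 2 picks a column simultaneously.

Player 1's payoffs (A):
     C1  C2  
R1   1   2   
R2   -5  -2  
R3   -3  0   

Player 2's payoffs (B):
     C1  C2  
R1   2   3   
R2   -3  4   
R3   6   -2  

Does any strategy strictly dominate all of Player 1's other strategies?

R1

A strategy is strictly dominant if it gives Player 1 a strictly higher payoff than every other strategy, against every choice by the opponent.
R1 strictly dominates: vs C1: 1 > each of {-5, -3}; vs C2: 2 > each of {-2, 0}.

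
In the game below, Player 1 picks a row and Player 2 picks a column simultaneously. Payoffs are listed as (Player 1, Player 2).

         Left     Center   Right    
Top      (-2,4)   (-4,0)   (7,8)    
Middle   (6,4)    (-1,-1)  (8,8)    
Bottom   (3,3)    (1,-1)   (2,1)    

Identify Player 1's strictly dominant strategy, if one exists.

None

Check whether one of Player 1's strategies beats all alternatives regardless of what the opponent does.
Top is not dominant: against Left, Middle gives 6 > -2.
Middle is not dominant: against Center, Bottom gives 1 > -1.
Bottom is not dominant: against Left, Middle gives 6 > 3.
No single strategy is best against every opponent action.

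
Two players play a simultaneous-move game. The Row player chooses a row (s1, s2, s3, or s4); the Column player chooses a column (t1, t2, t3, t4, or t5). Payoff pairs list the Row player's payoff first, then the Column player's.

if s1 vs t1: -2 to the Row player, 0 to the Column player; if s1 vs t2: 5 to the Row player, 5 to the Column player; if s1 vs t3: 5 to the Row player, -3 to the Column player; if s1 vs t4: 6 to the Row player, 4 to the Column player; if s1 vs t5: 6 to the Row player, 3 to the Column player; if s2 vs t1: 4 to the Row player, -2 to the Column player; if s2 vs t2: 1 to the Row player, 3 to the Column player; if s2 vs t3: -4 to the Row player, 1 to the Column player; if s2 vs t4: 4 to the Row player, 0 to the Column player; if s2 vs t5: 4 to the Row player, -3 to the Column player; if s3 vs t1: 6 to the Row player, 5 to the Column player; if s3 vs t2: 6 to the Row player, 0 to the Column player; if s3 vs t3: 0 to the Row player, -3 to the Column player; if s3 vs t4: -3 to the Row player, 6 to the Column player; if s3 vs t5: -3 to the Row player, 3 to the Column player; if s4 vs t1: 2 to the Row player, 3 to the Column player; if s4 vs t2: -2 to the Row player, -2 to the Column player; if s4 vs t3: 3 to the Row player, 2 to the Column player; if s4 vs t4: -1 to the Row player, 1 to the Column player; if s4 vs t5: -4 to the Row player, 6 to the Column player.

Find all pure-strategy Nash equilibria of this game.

A profile is a Nash equilibrium when each player is best-responding to the other.
The Row player's best responses — vs t1: s3 (payoff 6); vs t2: s3 (payoff 6); vs t3: s1 (payoff 5); vs t4: s1 (payoff 6); vs t5: s1 (payoff 6).
The Column player's best responses — vs s1: t2 (payoff 5); vs s2: t2 (payoff 3); vs s3: t4 (payoff 6); vs s4: t5 (payoff 6).
No cell has both players best-responding. For instance, the Row player's best reply to t5 is s1, but against s1 the Column player prefers t2 over t5.

None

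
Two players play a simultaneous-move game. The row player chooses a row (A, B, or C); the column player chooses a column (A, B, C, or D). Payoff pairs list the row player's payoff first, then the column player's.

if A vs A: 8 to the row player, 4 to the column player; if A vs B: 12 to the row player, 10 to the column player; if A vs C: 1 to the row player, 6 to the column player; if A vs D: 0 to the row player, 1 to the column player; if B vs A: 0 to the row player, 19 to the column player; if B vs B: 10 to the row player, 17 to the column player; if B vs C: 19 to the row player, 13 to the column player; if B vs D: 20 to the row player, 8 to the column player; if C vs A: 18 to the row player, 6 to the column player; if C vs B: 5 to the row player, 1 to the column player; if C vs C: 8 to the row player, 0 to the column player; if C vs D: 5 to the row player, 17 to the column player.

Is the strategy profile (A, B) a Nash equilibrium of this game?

Yes

Holding the column player at B: the row player gets 12 from A, versus 10 from B, 5 from C. No profitable deviation for the row player.
Holding the row player at A: the column player gets 10 from B, versus 4 from A, 6 from C, 1 from D. No profitable deviation for the column player either.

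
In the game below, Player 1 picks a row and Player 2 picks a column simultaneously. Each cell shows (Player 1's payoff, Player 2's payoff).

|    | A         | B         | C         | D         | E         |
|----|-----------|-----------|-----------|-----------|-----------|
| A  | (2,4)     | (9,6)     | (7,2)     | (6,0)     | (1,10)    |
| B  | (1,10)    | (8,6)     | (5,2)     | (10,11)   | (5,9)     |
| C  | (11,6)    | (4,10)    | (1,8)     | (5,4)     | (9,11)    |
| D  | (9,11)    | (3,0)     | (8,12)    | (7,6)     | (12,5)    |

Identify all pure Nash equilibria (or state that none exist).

Check mutual best responses: a cell is a NE iff neither player can gain by unilaterally deviating.
Player 1's best responses — vs A: C (payoff 11); vs B: A (payoff 9); vs C: D (payoff 8); vs D: B (payoff 10); vs E: D (payoff 12).
Player 2's best responses — vs A: E (payoff 10); vs B: D (payoff 11); vs C: E (payoff 11); vs D: C (payoff 12).
Mutual best responses occur at (B, D) and (D, C); at each, neither player gains by switching.

(B, D) and (D, C)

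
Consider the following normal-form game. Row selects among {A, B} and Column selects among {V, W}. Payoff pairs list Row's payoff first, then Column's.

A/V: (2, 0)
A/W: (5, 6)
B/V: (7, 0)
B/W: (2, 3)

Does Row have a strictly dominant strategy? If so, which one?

Check whether one of Row's strategies beats all alternatives regardless of what the opponent does.
A is not dominant: against V, B gives 7 > 2.
B is not dominant: against W, A gives 5 > 2.
No single strategy is best against every opponent action.

None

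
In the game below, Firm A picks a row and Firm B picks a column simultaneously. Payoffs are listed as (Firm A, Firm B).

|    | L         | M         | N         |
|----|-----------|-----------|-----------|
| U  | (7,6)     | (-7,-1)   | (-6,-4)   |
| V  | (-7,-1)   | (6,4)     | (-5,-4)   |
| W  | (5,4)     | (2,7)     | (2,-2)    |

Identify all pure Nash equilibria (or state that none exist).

A profile is a Nash equilibrium when each player is best-responding to the other.
Firm A's best responses — vs L: U (payoff 7); vs M: V (payoff 6); vs N: W (payoff 2).
Firm B's best responses — vs U: L (payoff 6); vs V: M (payoff 4); vs W: M (payoff 7).
Mutual best responses occur at (U, L) and (V, M); at each, neither player gains by switching.

(U, L) and (V, M)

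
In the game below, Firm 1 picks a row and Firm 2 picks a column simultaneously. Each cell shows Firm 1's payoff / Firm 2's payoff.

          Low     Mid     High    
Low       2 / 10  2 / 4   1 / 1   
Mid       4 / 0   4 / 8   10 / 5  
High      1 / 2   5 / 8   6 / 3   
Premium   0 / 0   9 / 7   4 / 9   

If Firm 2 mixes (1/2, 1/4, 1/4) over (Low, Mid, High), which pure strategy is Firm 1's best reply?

Compute Firm 1's expected payoff from each pure strategy against the given mix.
Low: (1/2)·2 + (1/4)·2 + (1/4)·1 = 7/4
Mid: (1/2)·4 + (1/4)·4 + (1/4)·10 = 11/2
High: (1/2)·1 + (1/4)·5 + (1/4)·6 = 13/4
Premium: (1/2)·0 + (1/4)·9 + (1/4)·4 = 13/4
Highest expected payoff is 11/2, from Mid.

Mid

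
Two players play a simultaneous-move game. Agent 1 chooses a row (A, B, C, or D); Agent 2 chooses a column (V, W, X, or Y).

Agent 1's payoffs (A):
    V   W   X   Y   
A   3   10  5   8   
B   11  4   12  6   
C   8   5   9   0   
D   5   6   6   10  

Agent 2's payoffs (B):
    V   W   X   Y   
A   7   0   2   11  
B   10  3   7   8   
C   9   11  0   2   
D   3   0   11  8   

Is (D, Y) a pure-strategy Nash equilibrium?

No

Holding Agent 2 at Y: Agent 1 gets 10 from D, versus 8 from A, 6 from B, 0 from C. No profitable deviation for Agent 1.
Holding Agent 1 at D: Agent 2 gets 8 from Y but could get 11 by switching to X. Agent 2 has a profitable deviation.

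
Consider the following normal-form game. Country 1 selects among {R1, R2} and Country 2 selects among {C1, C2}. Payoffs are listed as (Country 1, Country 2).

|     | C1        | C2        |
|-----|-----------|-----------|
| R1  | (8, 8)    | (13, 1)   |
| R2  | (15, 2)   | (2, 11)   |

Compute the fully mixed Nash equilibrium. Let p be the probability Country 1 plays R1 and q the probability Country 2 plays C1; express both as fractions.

p = 9/16, q = 11/18

Each player's mixing probability is pinned down by making the *other* player indifferent.
Country 2 indifferent between C1 and C2: p·8 + (1−p)·2 = p·1 + (1−p)·11 ⟹ 2 + 6p = 11 + (-10)p ⟹ p = 9/16.
Country 1 indifferent between R1 and R2: q·8 + (1−q)·13 = q·15 + (1−q)·2 ⟹ 13 + (-5)q = 2 + 13q ⟹ q = 11/18.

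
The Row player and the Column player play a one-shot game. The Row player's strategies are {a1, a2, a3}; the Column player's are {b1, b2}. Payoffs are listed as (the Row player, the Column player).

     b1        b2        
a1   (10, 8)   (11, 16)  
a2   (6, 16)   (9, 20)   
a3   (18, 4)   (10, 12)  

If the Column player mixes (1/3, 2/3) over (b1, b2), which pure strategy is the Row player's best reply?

a3

Compute the Row player's expected payoff from each pure strategy against the given mix.
a1: (1/3)·10 + (2/3)·11 = 32/3
a2: (1/3)·6 + (2/3)·9 = 8
a3: (1/3)·18 + (2/3)·10 = 38/3
Highest expected payoff is 38/3, from a3.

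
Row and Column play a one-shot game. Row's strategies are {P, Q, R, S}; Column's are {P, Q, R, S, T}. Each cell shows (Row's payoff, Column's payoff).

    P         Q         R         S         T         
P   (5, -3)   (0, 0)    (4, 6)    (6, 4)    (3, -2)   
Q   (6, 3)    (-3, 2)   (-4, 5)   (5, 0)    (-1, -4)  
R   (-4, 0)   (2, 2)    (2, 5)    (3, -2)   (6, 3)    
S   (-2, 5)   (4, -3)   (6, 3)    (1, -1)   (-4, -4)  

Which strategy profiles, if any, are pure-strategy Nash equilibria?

There is no pure-strategy Nash equilibrium

Check mutual best responses: a cell is a NE iff neither player can gain by unilaterally deviating.
Row's best responses — vs P: Q (payoff 6); vs Q: S (payoff 4); vs R: S (payoff 6); vs S: P (payoff 6); vs T: R (payoff 6).
Column's best responses — vs P: R (payoff 6); vs Q: R (payoff 5); vs R: R (payoff 5); vs S: P (payoff 5).
No cell has both players best-responding. For instance, Row's best reply to T is R, but against R Column prefers R over T.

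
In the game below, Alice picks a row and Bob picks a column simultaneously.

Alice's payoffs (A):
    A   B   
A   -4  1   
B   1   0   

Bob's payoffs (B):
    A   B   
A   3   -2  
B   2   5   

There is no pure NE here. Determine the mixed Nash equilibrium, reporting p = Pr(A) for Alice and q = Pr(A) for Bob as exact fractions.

p = 3/8, q = 1/6

Each player's mixing probability is pinned down by making the *other* player indifferent.
Bob indifferent between A and B: p·3 + (1−p)·2 = p·(-2) + (1−p)·5 ⟹ 2 + 1p = 5 + (-7)p ⟹ p = 3/8.
Alice indifferent between A and B: q·(-4) + (1−q)·1 = q·1 + (1−q)·0 ⟹ 1 + (-5)q = 0 + 1q ⟹ q = 1/6.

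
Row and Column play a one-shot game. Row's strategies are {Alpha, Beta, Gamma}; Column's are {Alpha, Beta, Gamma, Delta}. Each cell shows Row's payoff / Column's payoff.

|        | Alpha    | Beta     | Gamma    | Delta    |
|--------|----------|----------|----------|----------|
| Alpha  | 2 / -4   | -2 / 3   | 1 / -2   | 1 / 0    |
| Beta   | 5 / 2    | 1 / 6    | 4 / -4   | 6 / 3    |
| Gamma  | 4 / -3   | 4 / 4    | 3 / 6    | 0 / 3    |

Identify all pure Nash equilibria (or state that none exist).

Find each player's best response to every opponent strategy; NE are the intersections.
Row's best responses — vs Alpha: Beta (payoff 5); vs Beta: Gamma (payoff 4); vs Gamma: Beta (payoff 4); vs Delta: Beta (payoff 6).
Column's best responses — vs Alpha: Beta (payoff 3); vs Beta: Beta (payoff 6); vs Gamma: Gamma (payoff 6).
No cell has both players best-responding. For instance, Row's best reply to Delta is Beta, but against Beta Column prefers Beta over Delta.

There is no pure-strategy Nash equilibrium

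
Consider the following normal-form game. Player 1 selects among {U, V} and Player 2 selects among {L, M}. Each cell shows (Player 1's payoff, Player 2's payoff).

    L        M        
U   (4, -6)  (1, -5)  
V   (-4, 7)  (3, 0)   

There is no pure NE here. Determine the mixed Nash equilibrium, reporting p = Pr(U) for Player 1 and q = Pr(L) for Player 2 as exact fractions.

p = 7/8, q = 1/5

Each player's mixing probability is pinned down by making the *other* player indifferent.
Player 2 indifferent between L and M: p·(-6) + (1−p)·7 = p·(-5) + (1−p)·0 ⟹ 7 + (-13)p = 0 + (-5)p ⟹ p = 7/8.
Player 1 indifferent between U and V: q·4 + (1−q)·1 = q·(-4) + (1−q)·3 ⟹ 1 + 3q = 3 + (-7)q ⟹ q = 1/5.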